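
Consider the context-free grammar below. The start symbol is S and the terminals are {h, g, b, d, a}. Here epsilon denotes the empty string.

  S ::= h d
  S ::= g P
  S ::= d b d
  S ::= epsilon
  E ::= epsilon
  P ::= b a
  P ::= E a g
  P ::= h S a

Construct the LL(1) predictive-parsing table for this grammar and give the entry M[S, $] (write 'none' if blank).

S ::= epsilon

FIRST(S): from S::=h d we get {h}; from S::=g P we get {g}; from S::=d b d we get {d}; from S::=epsilon we get {epsilon}. So FIRST(S) = {epsilon, d, g, h}.
FIRST(E): from E::=epsilon we get {epsilon}. So FIRST(E) = {epsilon}.
FIRST(P): from P::=b a we get {b}; from P::=E a g we get {a}; from P::=h S a we get {h}. So FIRST(P) = {a, b, h}.
FOLLOW(S) includes $ since S is the start symbol.
FOLLOW(S): in P::=h S a, S is followed by a with FIRST {a}. Thus FOLLOW(S) = {$, a}.
For S ::= h d: FIRST(h d) = {h}, so it goes in M[S, t] for t ∈ {h}.
For S ::= g P: FIRST(g P) = {g}, so it goes in M[S, t] for t ∈ {g}.
For S ::= d b d: FIRST(d b d) = {d}, so it goes in M[S, t] for t ∈ {d}.
For S ::= epsilon: FIRST(epsilon) = {epsilon}, so it goes in M[S, t] for t ∈ {}; since epsilon ∈ FIRST, also for every t ∈ FOLLOW(S) = {$, a}.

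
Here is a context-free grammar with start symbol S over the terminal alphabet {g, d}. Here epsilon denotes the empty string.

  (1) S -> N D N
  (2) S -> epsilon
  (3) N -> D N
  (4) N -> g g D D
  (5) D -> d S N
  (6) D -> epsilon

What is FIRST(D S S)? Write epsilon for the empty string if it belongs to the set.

{epsilon, d, g}

FIRST(D) = {epsilon, d}
FIRST(N) = {d, g}  (via D N)
FIRST(S) = {epsilon, d, g}  (via N D N)
FIRST(D S S): take FIRST of each symbol in turn, carrying on past any symbol whose FIRST contains epsilon; result {epsilon, d, g}.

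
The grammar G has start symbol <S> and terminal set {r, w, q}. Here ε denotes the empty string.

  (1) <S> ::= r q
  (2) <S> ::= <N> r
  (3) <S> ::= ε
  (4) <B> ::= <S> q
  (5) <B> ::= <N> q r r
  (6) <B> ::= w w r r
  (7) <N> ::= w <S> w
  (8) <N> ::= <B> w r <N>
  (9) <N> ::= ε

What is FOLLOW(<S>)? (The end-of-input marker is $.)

{$, q, w}

FIRST(<S>) = {ε, q, r, w}  (via <N> r)
FIRST(<B>) = {q, r, w}  (via <S> q, <N> q r r)
FIRST(<N>) = {ε, q, r, w}  (via <B> w r <N>)
FOLLOW(<S>) includes $ since <S> is the start symbol.
FOLLOW(<S>): in <B>::=<S> q, <S> is followed by q with FIRST {q}; in <N>::=w <S> w, <S> is followed by w with FIRST {w}. Thus FOLLOW(<S>) = {$, q, w}.
FOLLOW(<B>): in <N>::=<B> w r <N>, <B> is followed by w r <N> with FIRST {w}. Thus FOLLOW(<B>) = {w}.
FOLLOW(<N>): in <S>::=<N> r, <N> is followed by r with FIRST {r}; in <B>::=<N> q r r, <N> is followed by q r r with FIRST {q}; in <N>::=<B> w r <N>, the suffix after <N> is empty (adds nothing new). Thus FOLLOW(<N>) = {q, r}.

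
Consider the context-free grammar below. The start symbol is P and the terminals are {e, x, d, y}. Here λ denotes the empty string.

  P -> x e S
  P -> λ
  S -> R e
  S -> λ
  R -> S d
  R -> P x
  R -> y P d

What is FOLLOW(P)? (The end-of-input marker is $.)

FIRST(P) = {λ, x}
FIRST(S) = {λ, d, x, y}  (via R e)
FIRST(R) = {d, x, y}  (via S d, P x)
FOLLOW(P) includes $ since P is the start symbol.
FOLLOW(P): in R->P x, P is followed by x with FIRST {x}; in R->y P d, P is followed by d with FIRST {d}. Thus FOLLOW(P) = {$, d, x}.
FOLLOW(S): in P->x e S, the suffix after S is empty, so FOLLOW(S) ⊇ FOLLOW(P) = {$, d, x}; in R->S d, S is followed by d with FIRST {d}. Thus FOLLOW(S) = {$, d, x}.
FOLLOW(R): in S->R e, R is followed by e with FIRST {e}. Thus FOLLOW(R) = {e}.

{$, d, x}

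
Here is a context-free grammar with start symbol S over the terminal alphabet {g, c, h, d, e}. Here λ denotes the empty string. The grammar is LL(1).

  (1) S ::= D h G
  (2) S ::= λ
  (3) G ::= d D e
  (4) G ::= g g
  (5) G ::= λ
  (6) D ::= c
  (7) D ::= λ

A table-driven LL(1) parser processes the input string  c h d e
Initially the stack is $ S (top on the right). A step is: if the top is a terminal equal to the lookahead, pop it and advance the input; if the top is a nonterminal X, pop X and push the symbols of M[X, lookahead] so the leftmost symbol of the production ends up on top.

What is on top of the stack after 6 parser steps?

     Stack    Input      Action
  1  $ S      c h d e $  expand S ::= D h G
  2  $ G h D  c h d e $  expand D ::= c
  3  $ G h c  c h d e $  match c
  4  $ G h    h d e $    match h
  5  $ G      d e $      expand G ::= d D e
  6  $ e D d  d e $      match d
Stack after step 6: $ e D (top = D).

D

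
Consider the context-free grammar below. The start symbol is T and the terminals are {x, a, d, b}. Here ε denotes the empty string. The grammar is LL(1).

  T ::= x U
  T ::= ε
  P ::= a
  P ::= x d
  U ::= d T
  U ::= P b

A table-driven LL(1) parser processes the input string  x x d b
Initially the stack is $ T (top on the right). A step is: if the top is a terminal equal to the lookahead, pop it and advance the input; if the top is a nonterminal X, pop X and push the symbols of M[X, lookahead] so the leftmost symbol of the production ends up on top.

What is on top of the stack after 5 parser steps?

d

step 1: stack=$ T  input=x x d b $  — expand T ::= x U
step 2: stack=$ U x  input=x x d b $  — match x
step 3: stack=$ U  input=x d b $  — expand U ::= P b
step 4: stack=$ b P  input=x d b $  — expand P ::= x d
step 5: stack=$ b d x  input=x d b $  — match x
Stack after step 5: $ b d (top = d).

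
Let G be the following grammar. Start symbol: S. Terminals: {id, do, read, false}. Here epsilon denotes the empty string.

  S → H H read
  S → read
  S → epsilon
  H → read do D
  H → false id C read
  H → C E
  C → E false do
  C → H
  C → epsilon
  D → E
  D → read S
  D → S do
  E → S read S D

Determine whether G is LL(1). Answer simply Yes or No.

FIRST(S) = {epsilon, false, read}
FIRST(H) = {false, read}
FIRST(C) = {epsilon, false, read}
FIRST(D) = {do, false, read}
FIRST(E) = {false, read}
FOLLOW(S) = {$, do, false, read}
FOLLOW(H) = {false, read}
FOLLOW(C) = {false, read}
FOLLOW(D) = {false, read}
FOLLOW(E) = {false, read}
Cell M[C, false] receives both C → E false do and C → H and C → epsilon — the grammar is not LL(1).

No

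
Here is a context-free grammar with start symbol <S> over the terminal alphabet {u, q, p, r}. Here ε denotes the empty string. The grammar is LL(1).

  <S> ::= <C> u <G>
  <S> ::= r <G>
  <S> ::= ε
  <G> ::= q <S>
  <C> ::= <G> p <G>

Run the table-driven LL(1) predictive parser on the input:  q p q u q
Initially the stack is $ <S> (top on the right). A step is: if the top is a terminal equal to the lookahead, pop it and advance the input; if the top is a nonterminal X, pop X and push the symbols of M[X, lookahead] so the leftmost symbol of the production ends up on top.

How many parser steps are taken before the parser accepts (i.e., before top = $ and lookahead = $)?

      Stack                Input        Action
   1  $ <S>                q p q u q $  expand <S> ::= <C> u <G>
   2  $ <G> u <C>          q p q u q $  expand <C> ::= <G> p <G>
   3  $ <G> u <G> p <G>    q p q u q $  expand <G> ::= q <S>
   4  $ <G> u <G> p <S> q  q p q u q $  match q
   5  $ <G> u <G> p <S>    p q u q $    expand <S> ::= ε
   6  $ <G> u <G> p        p q u q $    match p
   7  $ <G> u <G>          q u q $      expand <G> ::= q <S>
   8  $ <G> u <S> q        q u q $      match q
   9  $ <G> u <S>          u q $        expand <S> ::= ε
  10  $ <G> u              u q $        match u
  11  $ <G>                q $          expand <G> ::= q <S>
  12  $ <S> q              q $          match q
  13  $ <S>                $            expand <S> ::= ε
Accept reached after 13 steps.

13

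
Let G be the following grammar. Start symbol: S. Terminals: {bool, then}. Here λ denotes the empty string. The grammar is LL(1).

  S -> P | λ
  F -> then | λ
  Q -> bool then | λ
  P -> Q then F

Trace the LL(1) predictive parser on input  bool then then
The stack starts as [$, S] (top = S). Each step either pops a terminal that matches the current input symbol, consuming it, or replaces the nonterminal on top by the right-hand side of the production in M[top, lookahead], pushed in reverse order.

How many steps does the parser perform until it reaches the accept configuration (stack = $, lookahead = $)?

     Stack               Input             Action
  1  $ S                 bool then then $  expand S -> P
  2  $ P                 bool then then $  expand P -> Q then F
  3  $ F then Q          bool then then $  expand Q -> bool then
  4  $ F then then bool  bool then then $  match bool
  5  $ F then then       then then $       match then
  6  $ F then            then $            match then
  7  $ F                 $                 expand F -> λ
Accept reached after 7 steps.

7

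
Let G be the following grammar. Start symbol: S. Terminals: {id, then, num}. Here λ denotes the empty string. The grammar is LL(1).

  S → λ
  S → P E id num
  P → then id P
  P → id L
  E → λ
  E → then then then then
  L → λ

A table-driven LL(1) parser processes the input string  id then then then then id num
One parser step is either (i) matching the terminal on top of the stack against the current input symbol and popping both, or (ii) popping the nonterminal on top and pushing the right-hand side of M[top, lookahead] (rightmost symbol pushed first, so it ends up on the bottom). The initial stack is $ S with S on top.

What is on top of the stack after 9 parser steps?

step 1: stack=$ S  input=id then then then then id num $  — expand S → P E id num
step 2: stack=$ num id E P  input=id then then then then id num $  — expand P → id L
step 3: stack=$ num id E L id  input=id then then then then id num $  — match id
step 4: stack=$ num id E L  input=then then then then id num $  — expand L → λ
step 5: stack=$ num id E  input=then then then then id num $  — expand E → then then then then
step 6: stack=$ num id then then then then  input=then then then then id num $  — match then
step 7: stack=$ num id then then then  input=then then then id num $  — match then
step 8: stack=$ num id then then  input=then then id num $  — match then
step 9: stack=$ num id then  input=then id num $  — match then
Stack after step 9: $ num id (top = id).

id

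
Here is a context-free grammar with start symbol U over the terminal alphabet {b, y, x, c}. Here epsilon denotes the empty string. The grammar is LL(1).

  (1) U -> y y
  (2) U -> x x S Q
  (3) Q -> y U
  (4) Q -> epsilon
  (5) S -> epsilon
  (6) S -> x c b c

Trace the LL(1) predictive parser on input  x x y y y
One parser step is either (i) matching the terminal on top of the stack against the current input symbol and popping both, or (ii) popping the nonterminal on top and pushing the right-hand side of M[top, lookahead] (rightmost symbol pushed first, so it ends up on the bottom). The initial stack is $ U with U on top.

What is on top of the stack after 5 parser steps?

step 1: stack=$ U  input=x x y y y $  — expand U -> x x S Q
step 2: stack=$ Q S x x  input=x x y y y $  — match x
step 3: stack=$ Q S x  input=x y y y $  — match x
step 4: stack=$ Q S  input=y y y $  — expand S -> epsilon
step 5: stack=$ Q  input=y y y $  — expand Q -> y U
Stack after step 5: $ U y (top = y).

y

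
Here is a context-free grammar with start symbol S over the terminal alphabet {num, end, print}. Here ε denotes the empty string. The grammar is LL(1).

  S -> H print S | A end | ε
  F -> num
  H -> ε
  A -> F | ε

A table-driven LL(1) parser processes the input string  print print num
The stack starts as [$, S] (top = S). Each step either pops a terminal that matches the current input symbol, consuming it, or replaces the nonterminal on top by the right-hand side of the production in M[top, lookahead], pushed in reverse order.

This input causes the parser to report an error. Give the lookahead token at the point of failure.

$

      Stack        Input              Action
   1  $ S          print print num $  expand S -> H print S
   2  $ S print H  print print num $  expand H -> ε
   3  $ S print    print print num $  match print
   4  $ S          print num $        expand S -> H print S
   5  $ S print H  print num $        expand H -> ε
   6  $ S print    print num $        match print
   7  $ S          num $              expand S -> A end
   8  $ end A      num $              expand A -> F
   9  $ end F      num $              expand F -> num
  10  $ end num    num $              match num
  11  $ end        $                  error: top is terminal end but lookahead is $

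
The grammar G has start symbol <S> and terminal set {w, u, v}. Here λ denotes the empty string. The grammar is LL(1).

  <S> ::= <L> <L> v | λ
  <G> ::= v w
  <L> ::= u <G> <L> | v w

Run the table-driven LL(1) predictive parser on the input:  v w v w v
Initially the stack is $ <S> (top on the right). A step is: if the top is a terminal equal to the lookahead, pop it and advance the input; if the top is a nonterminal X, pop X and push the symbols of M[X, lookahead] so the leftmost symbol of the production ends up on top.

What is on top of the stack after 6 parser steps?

w

     Stack        Input        Action
  1  $ <S>        v w v w v $  expand <S> ::= <L> <L> v
  2  $ v <L> <L>  v w v w v $  expand <L> ::= v w
  3  $ v <L> w v  v w v w v $  match v
  4  $ v <L> w    w v w v $    match w
  5  $ v <L>      v w v $      expand <L> ::= v w
  6  $ v w v      v w v $      match v
Stack after step 6: $ v w (top = w).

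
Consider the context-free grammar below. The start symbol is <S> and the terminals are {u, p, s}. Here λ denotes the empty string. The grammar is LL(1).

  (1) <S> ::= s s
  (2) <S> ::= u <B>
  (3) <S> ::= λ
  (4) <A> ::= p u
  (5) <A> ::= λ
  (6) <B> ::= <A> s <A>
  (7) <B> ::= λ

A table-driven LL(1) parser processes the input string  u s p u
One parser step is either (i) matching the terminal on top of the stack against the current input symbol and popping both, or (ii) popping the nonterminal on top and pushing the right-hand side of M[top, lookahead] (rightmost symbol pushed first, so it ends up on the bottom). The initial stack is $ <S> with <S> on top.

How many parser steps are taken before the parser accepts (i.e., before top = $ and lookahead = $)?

8

step 1: stack=$ <S>  input=u s p u $  — expand <S> ::= u <B>
step 2: stack=$ <B> u  input=u s p u $  — match u
step 3: stack=$ <B>  input=s p u $  — expand <B> ::= <A> s <A>
step 4: stack=$ <A> s <A>  input=s p u $  — expand <A> ::= λ
step 5: stack=$ <A> s  input=s p u $  — match s
step 6: stack=$ <A>  input=p u $  — expand <A> ::= p u
step 7: stack=$ u p  input=p u $  — match p
step 8: stack=$ u  input=u $  — match u
Accept reached after 8 steps.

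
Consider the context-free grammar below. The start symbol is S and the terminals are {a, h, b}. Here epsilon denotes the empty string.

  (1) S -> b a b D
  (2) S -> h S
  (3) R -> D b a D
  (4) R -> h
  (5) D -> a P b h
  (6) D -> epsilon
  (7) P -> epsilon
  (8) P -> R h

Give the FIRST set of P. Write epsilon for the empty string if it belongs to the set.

FIRST(S): from S->b a b D we get {b}; from S->h S we get {h}. So FIRST(S) = {b, h}.
FIRST(D): from D->a P b h we get {a}; from D->epsilon we get {epsilon}. So FIRST(D) = {epsilon, a}.
FIRST(R): from R->D b a D we get {a, b}; from R->h we get {h}. So FIRST(R) = {a, b, h}.
FIRST(P): from P->epsilon we get {epsilon}; from P->R h we get {a, b, h}. So FIRST(P) = {epsilon, a, b, h}.

{epsilon, a, b, h}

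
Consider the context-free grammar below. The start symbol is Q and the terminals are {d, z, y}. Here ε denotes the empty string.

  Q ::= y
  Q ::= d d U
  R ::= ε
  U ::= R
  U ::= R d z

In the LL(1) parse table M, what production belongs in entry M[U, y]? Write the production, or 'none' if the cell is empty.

FIRST(Q) = {d, y}
FIRST(R) = {ε}
FIRST(U) = {ε, d}  (via R, R d z)
FOLLOW(Q) includes $ since Q is the start symbol.
FOLLOW(Q): Q appears on no right-hand side. Thus FOLLOW(Q) = {$}.
FOLLOW(U): in Q::=d d U, the suffix after U is empty, so FOLLOW(U) ⊇ FOLLOW(Q) = {$}. Thus FOLLOW(U) = {$}.
For U ::= R: FIRST(R) = {ε}, so it goes in M[U, t] for t ∈ {}; since ε ∈ FIRST, also for every t ∈ FOLLOW(U) = {$}.
For U ::= R d z: FIRST(R d z) = {d}, so it goes in M[U, t] for t ∈ {d}.
None of these place a production in M[U, y].

none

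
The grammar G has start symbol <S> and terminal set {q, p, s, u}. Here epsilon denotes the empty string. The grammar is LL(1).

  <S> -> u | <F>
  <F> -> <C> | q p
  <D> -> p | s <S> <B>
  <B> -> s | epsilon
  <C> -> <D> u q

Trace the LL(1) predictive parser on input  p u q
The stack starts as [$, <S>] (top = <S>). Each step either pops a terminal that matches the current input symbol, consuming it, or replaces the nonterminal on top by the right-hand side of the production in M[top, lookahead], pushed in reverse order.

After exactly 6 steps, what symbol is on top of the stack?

step 1: stack=$ <S>  input=p u q $  — expand <S> -> <F>
step 2: stack=$ <F>  input=p u q $  — expand <F> -> <C>
step 3: stack=$ <C>  input=p u q $  — expand <C> -> <D> u q
step 4: stack=$ q u <D>  input=p u q $  — expand <D> -> p
step 5: stack=$ q u p  input=p u q $  — match p
step 6: stack=$ q u  input=u q $  — match u
Stack after step 6: $ q (top = q).

q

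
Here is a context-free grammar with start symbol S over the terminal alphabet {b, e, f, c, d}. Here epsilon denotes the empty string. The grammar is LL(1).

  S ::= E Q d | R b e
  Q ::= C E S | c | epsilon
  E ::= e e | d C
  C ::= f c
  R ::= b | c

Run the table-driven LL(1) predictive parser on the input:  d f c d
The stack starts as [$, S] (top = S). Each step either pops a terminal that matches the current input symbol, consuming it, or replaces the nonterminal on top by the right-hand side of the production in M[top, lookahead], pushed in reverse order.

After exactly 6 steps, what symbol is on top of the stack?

Q

step 1: stack=$ S  input=d f c d $  — expand S ::= E Q d
step 2: stack=$ d Q E  input=d f c d $  — expand E ::= d C
step 3: stack=$ d Q C d  input=d f c d $  — match d
step 4: stack=$ d Q C  input=f c d $  — expand C ::= f c
step 5: stack=$ d Q c f  input=f c d $  — match f
step 6: stack=$ d Q c  input=c d $  — match c
Stack after step 6: $ d Q (top = Q).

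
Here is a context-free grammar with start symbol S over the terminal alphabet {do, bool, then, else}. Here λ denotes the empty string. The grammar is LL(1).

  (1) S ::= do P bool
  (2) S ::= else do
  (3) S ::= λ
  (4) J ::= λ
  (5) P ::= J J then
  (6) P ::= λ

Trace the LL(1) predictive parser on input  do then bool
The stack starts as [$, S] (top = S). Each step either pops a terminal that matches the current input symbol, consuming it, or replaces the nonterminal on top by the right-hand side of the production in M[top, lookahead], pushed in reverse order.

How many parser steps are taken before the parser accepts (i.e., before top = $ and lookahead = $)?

7

     Stack            Input           Action
  1  $ S              do then bool $  expand S ::= do P bool
  2  $ bool P do      do then bool $  match do
  3  $ bool P         then bool $     expand P ::= J J then
  4  $ bool then J J  then bool $     expand J ::= λ
  5  $ bool then J    then bool $     expand J ::= λ
  6  $ bool then      then bool $     match then
  7  $ bool           bool $          match bool
Accept reached after 7 steps.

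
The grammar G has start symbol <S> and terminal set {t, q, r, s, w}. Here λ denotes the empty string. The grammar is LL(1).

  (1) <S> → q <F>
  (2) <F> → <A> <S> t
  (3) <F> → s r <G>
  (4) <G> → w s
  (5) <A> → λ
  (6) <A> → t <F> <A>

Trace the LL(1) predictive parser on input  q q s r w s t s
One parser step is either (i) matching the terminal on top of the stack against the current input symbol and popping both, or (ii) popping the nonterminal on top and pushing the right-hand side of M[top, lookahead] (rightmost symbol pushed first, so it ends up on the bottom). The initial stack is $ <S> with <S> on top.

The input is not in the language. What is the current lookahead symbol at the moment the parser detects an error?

      Stack        Input              Action
   1  $ <S>        q q s r w s t s $  expand <S> → q <F>
   2  $ <F> q      q q s r w s t s $  match q
   3  $ <F>        q s r w s t s $    expand <F> → <A> <S> t
   4  $ t <S> <A>  q s r w s t s $    expand <A> → λ
   5  $ t <S>      q s r w s t s $    expand <S> → q <F>
   6  $ t <F> q    q s r w s t s $    match q
   7  $ t <F>      s r w s t s $      expand <F> → s r <G>
   8  $ t <G> r s  s r w s t s $      match s
   9  $ t <G> r    r w s t s $        match r
  10  $ t <G>      w s t s $          expand <G> → w s
  11  $ t s w      w s t s $          match w
  12  $ t s        s t s $            match s
  13  $ t          t s $              match t
  14  $            s $                error: stack empty but input remains

s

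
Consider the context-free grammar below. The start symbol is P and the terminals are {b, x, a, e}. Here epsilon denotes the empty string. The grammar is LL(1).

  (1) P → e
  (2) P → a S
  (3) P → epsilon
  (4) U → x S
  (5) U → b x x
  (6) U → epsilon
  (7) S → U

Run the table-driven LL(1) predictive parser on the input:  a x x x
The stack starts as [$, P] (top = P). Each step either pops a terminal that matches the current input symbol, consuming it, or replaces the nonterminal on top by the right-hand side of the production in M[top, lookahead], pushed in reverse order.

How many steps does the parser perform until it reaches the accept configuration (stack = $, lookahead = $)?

13

step 1: stack=$ P  input=a x x x $  — expand P → a S
step 2: stack=$ S a  input=a x x x $  — match a
step 3: stack=$ S  input=x x x $  — expand S → U
step 4: stack=$ U  input=x x x $  — expand U → x S
step 5: stack=$ S x  input=x x x $  — match x
step 6: stack=$ S  input=x x $  — expand S → U
step 7: stack=$ U  input=x x $  — expand U → x S
step 8: stack=$ S x  input=x x $  — match x
step 9: stack=$ S  input=x $  — expand S → U
step 10: stack=$ U  input=x $  — expand U → x S
step 11: stack=$ S x  input=x $  — match x
step 12: stack=$ S  input=$  — expand S → U
step 13: stack=$ U  input=$  — expand U → epsilon
Accept reached after 13 steps.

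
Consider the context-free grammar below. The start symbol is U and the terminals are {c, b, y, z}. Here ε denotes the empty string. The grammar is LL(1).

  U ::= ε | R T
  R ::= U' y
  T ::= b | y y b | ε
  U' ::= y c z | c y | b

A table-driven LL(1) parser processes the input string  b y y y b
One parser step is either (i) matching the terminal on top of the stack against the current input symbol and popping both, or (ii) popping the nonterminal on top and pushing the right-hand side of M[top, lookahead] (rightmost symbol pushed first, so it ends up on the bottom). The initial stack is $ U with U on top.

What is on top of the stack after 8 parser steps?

b

step 1: stack=$ U  input=b y y y b $  — expand U ::= R T
step 2: stack=$ T R  input=b y y y b $  — expand R ::= U' y
step 3: stack=$ T y U'  input=b y y y b $  — expand U' ::= b
step 4: stack=$ T y b  input=b y y y b $  — match b
step 5: stack=$ T y  input=y y y b $  — match y
step 6: stack=$ T  input=y y b $  — expand T ::= y y b
step 7: stack=$ b y y  input=y y b $  — match y
step 8: stack=$ b y  input=y b $  — match y
Stack after step 8: $ b (top = b).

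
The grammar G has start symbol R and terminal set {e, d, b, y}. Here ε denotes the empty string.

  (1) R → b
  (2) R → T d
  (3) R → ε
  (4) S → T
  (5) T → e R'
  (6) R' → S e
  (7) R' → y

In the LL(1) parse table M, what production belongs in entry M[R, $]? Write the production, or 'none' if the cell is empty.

R → ε

FIRST(T): from T→e R' we get {e}. So FIRST(T) = {e}.
FIRST(R): from R→b we get {b}; from R→T d we get {e}; from R→ε we get {ε}. So FIRST(R) = {ε, b, e}.
FIRST(S): from S→T we get {e}. So FIRST(S) = {e}.
FIRST(R'): from R'→S e we get {e}; from R'→y we get {y}. So FIRST(R') = {e, y}.
FOLLOW(R) includes $ since R is the start symbol.
FOLLOW(R): R appears on no right-hand side. Thus FOLLOW(R) = {$}.
For R → b: FIRST(b) = {b}, so it goes in M[R, t] for t ∈ {b}.
For R → T d: FIRST(T d) = {e}, so it goes in M[R, t] for t ∈ {e}.
For R → ε: FIRST(ε) = {ε}, so it goes in M[R, t] for t ∈ {}; since ε ∈ FIRST, also for every t ∈ FOLLOW(R) = {$}.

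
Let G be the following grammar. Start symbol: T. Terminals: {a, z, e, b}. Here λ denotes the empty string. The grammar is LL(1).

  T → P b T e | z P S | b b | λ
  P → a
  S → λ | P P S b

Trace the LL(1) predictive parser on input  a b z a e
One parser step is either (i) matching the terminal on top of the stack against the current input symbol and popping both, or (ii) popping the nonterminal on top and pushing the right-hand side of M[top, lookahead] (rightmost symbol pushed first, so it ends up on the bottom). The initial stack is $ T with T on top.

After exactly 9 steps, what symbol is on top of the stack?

step 1: stack=$ T  input=a b z a e $  — expand T → P b T e
step 2: stack=$ e T b P  input=a b z a e $  — expand P → a
step 3: stack=$ e T b a  input=a b z a e $  — match a
step 4: stack=$ e T b  input=b z a e $  — match b
step 5: stack=$ e T  input=z a e $  — expand T → z P S
step 6: stack=$ e S P z  input=z a e $  — match z
step 7: stack=$ e S P  input=a e $  — expand P → a
step 8: stack=$ e S a  input=a e $  — match a
step 9: stack=$ e S  input=e $  — expand S → λ
Stack after step 9: $ e (top = e).

e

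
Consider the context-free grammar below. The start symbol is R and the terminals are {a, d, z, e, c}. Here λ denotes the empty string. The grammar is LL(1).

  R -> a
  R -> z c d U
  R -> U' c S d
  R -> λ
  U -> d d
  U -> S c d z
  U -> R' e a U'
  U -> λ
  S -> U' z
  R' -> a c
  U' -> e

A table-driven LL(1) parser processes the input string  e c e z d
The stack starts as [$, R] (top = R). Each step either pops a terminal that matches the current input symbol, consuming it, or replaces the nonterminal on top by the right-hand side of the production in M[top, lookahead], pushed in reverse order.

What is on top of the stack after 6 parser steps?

     Stack       Input        Action
  1  $ R         e c e z d $  expand R -> U' c S d
  2  $ d S c U'  e c e z d $  expand U' -> e
  3  $ d S c e   e c e z d $  match e
  4  $ d S c     c e z d $    match c
  5  $ d S       e z d $      expand S -> U' z
  6  $ d z U'    e z d $      expand U' -> e
Stack after step 6: $ d z e (top = e).

e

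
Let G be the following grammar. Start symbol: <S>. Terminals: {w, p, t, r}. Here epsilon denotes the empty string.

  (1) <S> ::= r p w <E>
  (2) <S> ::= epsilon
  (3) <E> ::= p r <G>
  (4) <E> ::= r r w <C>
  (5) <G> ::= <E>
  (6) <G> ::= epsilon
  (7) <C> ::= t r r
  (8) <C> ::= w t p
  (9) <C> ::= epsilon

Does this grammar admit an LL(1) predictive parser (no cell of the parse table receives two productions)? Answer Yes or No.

Yes

FIRST(<S>) = {epsilon, r}
FIRST(<E>) = {p, r}
FIRST(<G>) = {epsilon, p, r}
FIRST(<C>) = {epsilon, t, w}
FOLLOW(<S>) = {$}
FOLLOW(<E>) = {$}
FOLLOW(<G>) = {$}
FOLLOW(<C>) = {$}
Each cell of M receives at most one production.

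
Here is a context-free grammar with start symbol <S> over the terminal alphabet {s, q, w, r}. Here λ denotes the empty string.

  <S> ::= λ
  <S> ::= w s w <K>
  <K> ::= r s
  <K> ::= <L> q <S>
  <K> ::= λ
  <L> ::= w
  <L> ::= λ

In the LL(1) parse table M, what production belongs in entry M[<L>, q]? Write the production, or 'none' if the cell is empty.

FIRST(<S>): from <S>::=λ we get {λ}; from <S>::=w s w <K> we get {w}. So FIRST(<S>) = {λ, w}.
FIRST(<L>): from <L>::=w we get {w}; from <L>::=λ we get {λ}. So FIRST(<L>) = {λ, w}.
FIRST(<K>): from <K>::=r s we get {r}; from <K>::=<L> q <S> we get {q, w}; from <K>::=λ we get {λ}. So FIRST(<K>) = {λ, q, r, w}.
FOLLOW(<S>) includes $ since <S> is the start symbol.
FOLLOW(<L>): in <K>::=<L> q <S>, <L> is followed by q <S> with FIRST {q}. Thus FOLLOW(<L>) = {q}.
For <L> ::= w: FIRST(w) = {w}, so it goes in M[<L>, t] for t ∈ {w}.
For <L> ::= λ: FIRST(λ) = {λ}, so it goes in M[<L>, t] for t ∈ {}; since λ ∈ FIRST, also for every t ∈ FOLLOW(<L>) = {q}.

<L> ::= λ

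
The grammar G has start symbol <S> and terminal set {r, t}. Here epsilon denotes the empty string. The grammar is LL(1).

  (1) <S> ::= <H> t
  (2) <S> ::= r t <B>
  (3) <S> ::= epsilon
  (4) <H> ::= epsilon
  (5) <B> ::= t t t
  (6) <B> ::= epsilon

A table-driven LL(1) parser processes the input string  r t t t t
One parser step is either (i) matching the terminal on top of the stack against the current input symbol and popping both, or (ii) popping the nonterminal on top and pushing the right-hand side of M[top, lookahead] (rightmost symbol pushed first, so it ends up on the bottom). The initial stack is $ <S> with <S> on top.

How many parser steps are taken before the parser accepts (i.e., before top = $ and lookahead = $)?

7

     Stack      Input        Action
  1  $ <S>      r t t t t $  expand <S> ::= r t <B>
  2  $ <B> t r  r t t t t $  match r
  3  $ <B> t    t t t t $    match t
  4  $ <B>      t t t $      expand <B> ::= t t t
  5  $ t t t    t t t $      match t
  6  $ t t      t t $        match t
  7  $ t        t $          match t
Accept reached after 7 steps.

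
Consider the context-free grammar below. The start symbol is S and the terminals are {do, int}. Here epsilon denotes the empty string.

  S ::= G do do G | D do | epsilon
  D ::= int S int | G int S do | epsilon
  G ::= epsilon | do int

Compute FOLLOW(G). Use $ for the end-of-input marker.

FIRST(G): from G::=epsilon we get {epsilon}; from G::=do int we get {do}. So FIRST(G) = {epsilon, do}.
FIRST(D): from D::=int S int we get {int}; from D::=G int S do we get {do, int}; from D::=epsilon we get {epsilon}. So FIRST(D) = {epsilon, do, int}.
FIRST(S): from S::=G do do G we get {do}; from S::=D do we get {do, int}; from S::=epsilon we get {epsilon}. So FIRST(S) = {epsilon, do, int}.
FOLLOW(S) includes $ since S is the start symbol.
FOLLOW(S): in D::=int S int, S is followed by int with FIRST {int}; in D::=G int S do, S is followed by do with FIRST {do}. Thus FOLLOW(S) = {$, do, int}.
FOLLOW(D): in S::=D do, D is followed by do with FIRST {do}. Thus FOLLOW(D) = {do}.
FOLLOW(G): in S::=G do do G (occurrence 1), G is followed by do do G with FIRST {do}; in S::=G do do G (occurrence 2), the suffix after G is empty, so FOLLOW(G) ⊇ FOLLOW(S) = {$, do, int}; in D::=G int S do, G is followed by int S do with FIRST {int}. Thus FOLLOW(G) = {$, do, int}.

{$, do, int}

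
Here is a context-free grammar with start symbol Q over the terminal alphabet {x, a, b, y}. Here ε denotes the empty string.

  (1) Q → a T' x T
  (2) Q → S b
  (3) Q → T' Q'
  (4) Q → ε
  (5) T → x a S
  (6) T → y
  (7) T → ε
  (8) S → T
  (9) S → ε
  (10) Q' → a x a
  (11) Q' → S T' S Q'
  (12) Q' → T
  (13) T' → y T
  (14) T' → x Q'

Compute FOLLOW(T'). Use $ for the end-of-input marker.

{$, a, x, y}

FIRST(T): from T→x a S we get {x}; from T→y we get {y}; from T→ε we get {ε}. So FIRST(T) = {ε, x, y}.
FIRST(T'): from T'→y T we get {y}; from T'→x Q' we get {x}. So FIRST(T') = {x, y}.
FIRST(S): from S→T we get {ε, x, y}; from S→ε we get {ε}. So FIRST(S) = {ε, x, y}.
FIRST(Q): from Q→a T' x T we get {a}; from Q→S b we get {b, x, y}; from Q→T' Q' we get {x, y}; from Q→ε we get {ε}. So FIRST(Q) = {ε, a, b, x, y}.
FIRST(Q'): from Q'→a x a we get {a}; from Q'→S T' S Q' we get {x, y}; from Q'→T we get {ε, x, y}. So FIRST(Q') = {ε, a, x, y}.
FOLLOW(Q) includes $ since Q is the start symbol.
FOLLOW(Q): Q appears on no right-hand side. Thus FOLLOW(Q) = {$}.
FOLLOW(T): in Q→a T' x T, the suffix after T is empty, so FOLLOW(T) ⊇ FOLLOW(Q) = {$}; in S→T, the suffix after T is empty, so FOLLOW(T) ⊇ FOLLOW(S) = {$, a, b, x, y}; in Q'→T, the suffix after T is empty, so FOLLOW(T) ⊇ FOLLOW(Q') = {$, a, x, y}; in T'→y T, the suffix after T is empty, so FOLLOW(T) ⊇ FOLLOW(T') = {$, a, x, y}. Thus FOLLOW(T) = {$, a, b, x, y}.
FOLLOW(S): in Q→S b, S is followed by b with FIRST {b}; in T→x a S, the suffix after S is empty, so FOLLOW(S) ⊇ FOLLOW(T) = {$, a, b, x, y}; in Q'→S T' S Q' (occurrence 1), S is followed by T' S Q' with FIRST {x, y}; in Q'→S T' S Q' (occurrence 2), S is followed by Q' with FIRST {ε, a, x, y}; in Q'→S T' S Q' (occurrence 2), the suffix after S is nullable, so FOLLOW(S) ⊇ FOLLOW(Q') = {$, a, x, y}. Thus FOLLOW(S) = {$, a, b, x, y}.
FOLLOW(Q'): in Q→T' Q', the suffix after Q' is empty, so FOLLOW(Q') ⊇ FOLLOW(Q) = {$}; in Q'→S T' S Q', the suffix after Q' is empty (adds nothing new); in T'→x Q', the suffix after Q' is empty, so FOLLOW(Q') ⊇ FOLLOW(T') = {$, a, x, y}. Thus FOLLOW(Q') = {$, a, x, y}.
FOLLOW(T'): in Q→a T' x T, T' is followed by x T with FIRST {x}; in Q→T' Q', T' is followed by Q' with FIRST {ε, a, x, y}; in Q→T' Q', the suffix after T' is nullable, so FOLLOW(T') ⊇ FOLLOW(Q) = {$}; in Q'→S T' S Q', T' is followed by S Q' with FIRST {ε, a, x, y}; in Q'→S T' S Q', the suffix after T' is nullable, so FOLLOW(T') ⊇ FOLLOW(Q') = {$, a, x, y}. Thus FOLLOW(T') = {$, a, x, y}.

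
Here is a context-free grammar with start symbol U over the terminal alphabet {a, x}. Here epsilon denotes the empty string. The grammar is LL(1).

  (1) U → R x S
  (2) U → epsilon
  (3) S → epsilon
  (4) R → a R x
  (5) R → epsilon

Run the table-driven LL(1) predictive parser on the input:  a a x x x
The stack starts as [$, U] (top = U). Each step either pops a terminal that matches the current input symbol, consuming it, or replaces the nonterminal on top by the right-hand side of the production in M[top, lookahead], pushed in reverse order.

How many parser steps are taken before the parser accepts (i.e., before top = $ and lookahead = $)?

      Stack          Input        Action
   1  $ U            a a x x x $  expand U → R x S
   2  $ S x R        a a x x x $  expand R → a R x
   3  $ S x x R a    a a x x x $  match a
   4  $ S x x R      a x x x $    expand R → a R x
   5  $ S x x x R a  a x x x $    match a
   6  $ S x x x R    x x x $      expand R → epsilon
   7  $ S x x x      x x x $      match x
   8  $ S x x        x x $        match x
   9  $ S x          x $          match x
  10  $ S            $            expand S → epsilon
Accept reached after 10 steps.

10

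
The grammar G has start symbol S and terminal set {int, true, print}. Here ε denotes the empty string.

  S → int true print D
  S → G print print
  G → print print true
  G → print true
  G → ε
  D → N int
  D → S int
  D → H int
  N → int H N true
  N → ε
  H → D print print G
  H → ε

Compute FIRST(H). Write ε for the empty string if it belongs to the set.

{ε, int, print}

FIRST(G): from G→print print true we get {print}; from G→print true we get {print}; from G→ε we get {ε}. So FIRST(G) = {ε, print}.
FIRST(N): from N→int H N true we get {int}; from N→ε we get {ε}. So FIRST(N) = {ε, int}.
FIRST(S): from S→int true print D we get {int}; from S→G print print we get {print}. So FIRST(S) = {int, print}.
FIRST(D): from D→N int we get {int}; from D→S int we get {int, print}; from D→H int we get {int, print}. So FIRST(D) = {int, print}.
FIRST(H): from H→D print print G we get {int, print}; from H→ε we get {ε}. So FIRST(H) = {ε, int, print}.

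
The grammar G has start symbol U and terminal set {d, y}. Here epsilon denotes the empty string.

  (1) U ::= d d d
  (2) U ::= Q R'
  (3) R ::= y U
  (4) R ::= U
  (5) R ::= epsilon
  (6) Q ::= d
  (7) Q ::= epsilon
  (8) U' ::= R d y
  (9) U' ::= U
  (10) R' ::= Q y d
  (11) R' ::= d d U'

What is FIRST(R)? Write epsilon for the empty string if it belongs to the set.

{epsilon, d, y}

FIRST(Q) = {epsilon, d}
FIRST(R') = {d, y}  (via Q y d)
FIRST(U) = {d, y}  (via Q R')
FIRST(R) = {epsilon, d, y}  (via U)
FIRST(U') = {d, y}  (via R d y, U)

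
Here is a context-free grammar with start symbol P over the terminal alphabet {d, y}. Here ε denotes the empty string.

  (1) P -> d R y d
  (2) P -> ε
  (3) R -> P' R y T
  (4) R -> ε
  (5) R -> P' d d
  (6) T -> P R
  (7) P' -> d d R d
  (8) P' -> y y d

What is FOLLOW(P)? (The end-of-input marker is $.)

{$, d, y}

FIRST(P): from P->d R y d we get {d}; from P->ε we get {ε}. So FIRST(P) = {ε, d}.
FIRST(P'): from P'->d d R d we get {d}; from P'->y y d we get {y}. So FIRST(P') = {d, y}.
FIRST(R): from R->P' R y T we get {d, y}; from R->ε we get {ε}; from R->P' d d we get {d, y}. So FIRST(R) = {ε, d, y}.
FIRST(T): from T->P R we get {ε, d, y}. So FIRST(T) = {ε, d, y}.
FOLLOW(P) includes $ since P is the start symbol.
FOLLOW(P'): in R->P' R y T, P' is followed by R y T with FIRST {d, y}; in R->P' d d, P' is followed by d d with FIRST {d}. Thus FOLLOW(P') = {d, y}.
FOLLOW(P): in T->P R, P is followed by R with FIRST {ε, d, y}; in T->P R, the suffix after P is nullable, so FOLLOW(P) ⊇ FOLLOW(T) = {d, y}. Thus FOLLOW(P) = {$, d, y}.
FOLLOW(R): in P->d R y d, R is followed by y d with FIRST {y}; in R->P' R y T, R is followed by y T with FIRST {y}; in T->P R, the suffix after R is empty, so FOLLOW(R) ⊇ FOLLOW(T) = {d, y}; in P'->d d R d, R is followed by d with FIRST {d}. Thus FOLLOW(R) = {d, y}.
FOLLOW(T): in R->P' R y T, the suffix after T is empty, so FOLLOW(T) ⊇ FOLLOW(R) = {d, y}. Thus FOLLOW(T) = {d, y}.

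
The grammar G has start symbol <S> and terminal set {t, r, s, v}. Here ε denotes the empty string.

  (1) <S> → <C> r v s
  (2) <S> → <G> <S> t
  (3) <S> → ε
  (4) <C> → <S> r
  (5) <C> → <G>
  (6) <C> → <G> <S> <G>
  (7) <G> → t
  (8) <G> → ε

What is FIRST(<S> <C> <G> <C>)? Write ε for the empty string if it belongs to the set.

{ε, r, t}

FIRST(<G>): from <G>→t we get {t}; from <G>→ε we get {ε}. So FIRST(<G>) = {ε, t}.
FIRST(<S>): from <S>→<C> r v s we get {r, t}; from <S>→<G> <S> t we get {r, t}; from <S>→ε we get {ε}. So FIRST(<S>) = {ε, r, t}.
FIRST(<C>): from <C>→<S> r we get {r, t}; from <C>→<G> we get {ε, t}; from <C>→<G> <S> <G> we get {ε, r, t}. So FIRST(<C>) = {ε, r, t}.
FIRST(<S> <C> <G> <C>): take FIRST of each symbol in turn, carrying on past any symbol whose FIRST contains ε; result {ε, r, t}.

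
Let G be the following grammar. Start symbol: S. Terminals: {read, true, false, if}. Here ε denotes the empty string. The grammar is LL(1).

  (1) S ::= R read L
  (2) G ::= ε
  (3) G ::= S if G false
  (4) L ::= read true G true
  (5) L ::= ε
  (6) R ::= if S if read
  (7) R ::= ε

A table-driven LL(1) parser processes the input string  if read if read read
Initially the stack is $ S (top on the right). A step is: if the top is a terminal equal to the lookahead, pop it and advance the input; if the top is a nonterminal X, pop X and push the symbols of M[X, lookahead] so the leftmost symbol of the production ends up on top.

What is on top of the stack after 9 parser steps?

     Stack                      Input                   Action
  1  $ S                        if read if read read $  expand S ::= R read L
  2  $ L read R                 if read if read read $  expand R ::= if S if read
  3  $ L read read if S if      if read if read read $  match if
  4  $ L read read if S         read if read read $     expand S ::= R read L
  5  $ L read read if L read R  read if read read $     expand R ::= ε
  6  $ L read read if L read    read if read read $     match read
  7  $ L read read if L         if read read $          expand L ::= ε
  8  $ L read read if           if read read $          match if
  9  $ L read read              read read $             match read
Stack after step 9: $ L read (top = read).

read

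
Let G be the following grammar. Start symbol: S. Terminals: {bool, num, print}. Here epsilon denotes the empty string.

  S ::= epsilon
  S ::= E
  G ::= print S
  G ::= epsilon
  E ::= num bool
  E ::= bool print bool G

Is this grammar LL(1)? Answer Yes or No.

Yes

FIRST(S) = {epsilon, bool, num}
FIRST(G) = {epsilon, print}
FIRST(E) = {bool, num}
FOLLOW(S) = {$}
FOLLOW(G) = {$}
FOLLOW(E) = {$}
Each cell of M receives at most one production.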